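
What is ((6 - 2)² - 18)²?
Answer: 4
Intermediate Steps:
((6 - 2)² - 18)² = (4² - 18)² = (16 - 18)² = (-2)² = 4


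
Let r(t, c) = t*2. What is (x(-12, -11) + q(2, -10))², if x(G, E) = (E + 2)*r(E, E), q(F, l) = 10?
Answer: 43264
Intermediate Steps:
r(t, c) = 2*t
x(G, E) = 2*E*(2 + E) (x(G, E) = (E + 2)*(2*E) = (2 + E)*(2*E) = 2*E*(2 + E))
(x(-12, -11) + q(2, -10))² = (2*(-11)*(2 - 11) + 10)² = (2*(-11)*(-9) + 10)² = (198 + 10)² = 208² = 43264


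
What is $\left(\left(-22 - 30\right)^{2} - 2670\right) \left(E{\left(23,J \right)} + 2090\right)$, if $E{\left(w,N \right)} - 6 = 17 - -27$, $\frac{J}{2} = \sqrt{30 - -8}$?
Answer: $72760$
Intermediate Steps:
$J = 2 \sqrt{38}$ ($J = 2 \sqrt{30 - -8} = 2 \sqrt{30 + 8} = 2 \sqrt{38} \approx 12.329$)
$E{\left(w,N \right)} = 50$ ($E{\left(w,N \right)} = 6 + \left(17 - -27\right) = 6 + \left(17 + 27\right) = 6 + 44 = 50$)
$\left(\left(-22 - 30\right)^{2} - 2670\right) \left(E{\left(23,J \right)} + 2090\right) = \left(\left(-22 - 30\right)^{2} - 2670\right) \left(50 + 2090\right) = \left(\left(-52\right)^{2} - 2670\right) 2140 = \left(2704 - 2670\right) 2140 = 34 \cdot 2140 = 72760$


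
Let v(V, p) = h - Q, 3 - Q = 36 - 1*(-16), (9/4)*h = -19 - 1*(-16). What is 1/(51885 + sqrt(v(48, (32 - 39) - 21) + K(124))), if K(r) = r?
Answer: 31131/1615231832 - sqrt(1545)/8076159160 ≈ 1.9269e-5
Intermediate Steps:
h = -4/3 (h = 4*(-19 - 1*(-16))/9 = 4*(-19 + 16)/9 = (4/9)*(-3) = -4/3 ≈ -1.3333)
Q = -49 (Q = 3 - (36 - 1*(-16)) = 3 - (36 + 16) = 3 - 1*52 = 3 - 52 = -49)
v(V, p) = 143/3 (v(V, p) = -4/3 - 1*(-49) = -4/3 + 49 = 143/3)
1/(51885 + sqrt(v(48, (32 - 39) - 21) + K(124))) = 1/(51885 + sqrt(143/3 + 124)) = 1/(51885 + sqrt(515/3)) = 1/(51885 + sqrt(1545)/3)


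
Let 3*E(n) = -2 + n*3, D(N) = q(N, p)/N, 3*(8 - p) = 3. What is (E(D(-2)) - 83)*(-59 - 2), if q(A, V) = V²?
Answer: 39589/6 ≈ 6598.2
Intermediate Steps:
p = 7 (p = 8 - ⅓*3 = 8 - 1 = 7)
D(N) = 49/N (D(N) = 7²/N = 49/N)
E(n) = -⅔ + n (E(n) = (-2 + n*3)/3 = (-2 + 3*n)/3 = -⅔ + n)
(E(D(-2)) - 83)*(-59 - 2) = ((-⅔ + 49/(-2)) - 83)*(-59 - 2) = ((-⅔ + 49*(-½)) - 83)*(-61) = ((-⅔ - 49/2) - 83)*(-61) = (-151/6 - 83)*(-61) = -649/6*(-61) = 39589/6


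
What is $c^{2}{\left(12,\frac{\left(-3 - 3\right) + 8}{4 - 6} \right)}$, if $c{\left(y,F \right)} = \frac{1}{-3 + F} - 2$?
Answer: $\frac{81}{16} \approx 5.0625$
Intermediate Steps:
$c{\left(y,F \right)} = -2 + \frac{1}{-3 + F}$
$c^{2}{\left(12,\frac{\left(-3 - 3\right) + 8}{4 - 6} \right)} = \left(\frac{7 - 2 \frac{\left(-3 - 3\right) + 8}{4 - 6}}{-3 + \frac{\left(-3 - 3\right) + 8}{4 - 6}}\right)^{2} = \left(\frac{7 - 2 \frac{\left(-3 - 3\right) + 8}{-2}}{-3 + \frac{\left(-3 - 3\right) + 8}{-2}}\right)^{2} = \left(\frac{7 - 2 \left(-6 + 8\right) \left(- \frac{1}{2}\right)}{-3 + \left(-6 + 8\right) \left(- \frac{1}{2}\right)}\right)^{2} = \left(\frac{7 - 2 \cdot 2 \left(- \frac{1}{2}\right)}{-3 + 2 \left(- \frac{1}{2}\right)}\right)^{2} = \left(\frac{7 - -2}{-3 - 1}\right)^{2} = \left(\frac{7 + 2}{-4}\right)^{2} = \left(\left(- \frac{1}{4}\right) 9\right)^{2} = \left(- \frac{9}{4}\right)^{2} = \frac{81}{16}$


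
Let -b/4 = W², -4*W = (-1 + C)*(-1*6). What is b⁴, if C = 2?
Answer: 6561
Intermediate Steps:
W = 3/2 (W = -(-1 + 2)*(-1*6)/4 = -(-6)/4 = -¼*(-6) = 3/2 ≈ 1.5000)
b = -9 (b = -4*(3/2)² = -4*9/4 = -9)
b⁴ = (-9)⁴ = 6561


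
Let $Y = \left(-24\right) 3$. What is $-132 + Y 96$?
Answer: $-7044$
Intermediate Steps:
$Y = -72$
$-132 + Y 96 = -132 - 6912 = -7044$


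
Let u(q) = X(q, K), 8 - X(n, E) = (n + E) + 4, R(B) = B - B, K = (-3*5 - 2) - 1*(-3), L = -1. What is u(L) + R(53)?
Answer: 19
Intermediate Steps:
K = -14 (K = (-15 - 2) + 3 = -17 + 3 = -14)
R(B) = 0
X(n, E) = 4 - E - n (X(n, E) = 8 - ((n + E) + 4) = 8 - ((E + n) + 4) = 8 - (4 + E + n) = 8 + (-4 - E - n) = 4 - E - n)
u(q) = 18 - q (u(q) = 4 - 1*(-14) - q = 4 + 14 - q = 18 - q)
u(L) + R(53) = (18 - 1*(-1)) + 0 = (18 + 1) + 0 = 19 + 0 = 19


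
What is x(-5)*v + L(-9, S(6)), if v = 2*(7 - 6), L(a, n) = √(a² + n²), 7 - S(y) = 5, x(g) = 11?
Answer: 22 + √85 ≈ 31.220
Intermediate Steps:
S(y) = 2 (S(y) = 7 - 1*5 = 7 - 5 = 2)
v = 2 (v = 2*1 = 2)
x(-5)*v + L(-9, S(6)) = 11*2 + √((-9)² + 2²) = 22 + √(81 + 4) = 22 + √85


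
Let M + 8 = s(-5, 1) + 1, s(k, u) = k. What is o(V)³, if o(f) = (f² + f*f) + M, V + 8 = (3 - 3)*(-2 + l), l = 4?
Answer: 1560896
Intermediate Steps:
M = -12 (M = -8 + (-5 + 1) = -8 - 4 = -12)
V = -8 (V = -8 + (3 - 3)*(-2 + 4) = -8 + 0*2 = -8 + 0 = -8)
o(f) = -12 + 2*f² (o(f) = (f² + f*f) - 12 = (f² + f²) - 12 = 2*f² - 12 = -12 + 2*f²)
o(V)³ = (-12 + 2*(-8)²)³ = (-12 + 2*64)³ = (-12 + 128)³ = 116³ = 1560896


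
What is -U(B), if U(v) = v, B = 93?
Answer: -93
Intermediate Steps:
-U(B) = -1*93 = -93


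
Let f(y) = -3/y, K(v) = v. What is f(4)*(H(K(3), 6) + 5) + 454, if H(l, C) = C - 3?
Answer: 448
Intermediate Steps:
H(l, C) = -3 + C
f(4)*(H(K(3), 6) + 5) + 454 = (-3/4)*((-3 + 6) + 5) + 454 = (-3*¼)*(3 + 5) + 454 = -¾*8 + 454 = -6 + 454 = 448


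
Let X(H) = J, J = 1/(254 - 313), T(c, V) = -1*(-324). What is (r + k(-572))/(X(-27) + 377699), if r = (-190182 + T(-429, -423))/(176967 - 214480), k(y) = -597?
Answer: -39700569/25331778640 ≈ -0.0015672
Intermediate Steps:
T(c, V) = 324
r = 189858/37513 (r = (-190182 + 324)/(176967 - 214480) = -189858/(-37513) = -189858*(-1/37513) = 189858/37513 ≈ 5.0611)
J = -1/59 (J = 1/(-59) = -1/59 ≈ -0.016949)
X(H) = -1/59
(r + k(-572))/(X(-27) + 377699) = (189858/37513 - 597)/(-1/59 + 377699) = -22205403/(37513*22284240/59) = -22205403/37513*59/22284240 = -39700569/25331778640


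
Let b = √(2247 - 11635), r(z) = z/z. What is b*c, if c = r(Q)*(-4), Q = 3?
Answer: -8*I*√2347 ≈ -387.57*I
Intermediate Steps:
r(z) = 1
b = 2*I*√2347 (b = √(-9388) = 2*I*√2347 ≈ 96.892*I)
c = -4 (c = 1*(-4) = -4)
b*c = (2*I*√2347)*(-4) = -8*I*√2347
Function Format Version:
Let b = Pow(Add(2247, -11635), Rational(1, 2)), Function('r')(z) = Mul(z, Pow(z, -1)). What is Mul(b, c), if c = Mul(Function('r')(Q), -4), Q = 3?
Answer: Mul(-8, I, Pow(2347, Rational(1, 2))) ≈ Mul(-387.57, I)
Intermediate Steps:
Function('r')(z) = 1
b = Mul(2, I, Pow(2347, Rational(1, 2))) (b = Pow(-9388, Rational(1, 2)) = Mul(2, I, Pow(2347, Rational(1, 2))) ≈ Mul(96.892, I))
c = -4 (c = Mul(1, -4) = -4)
Mul(b, c) = Mul(Mul(2, I, Pow(2347, Rational(1, 2))), -4) = Mul(-8, I, Pow(2347, Rational(1, 2)))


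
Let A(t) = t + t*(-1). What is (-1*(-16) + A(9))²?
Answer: 256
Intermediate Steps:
A(t) = 0 (A(t) = t - t = 0)
(-1*(-16) + A(9))² = (-1*(-16) + 0)² = (16 + 0)² = 16² = 256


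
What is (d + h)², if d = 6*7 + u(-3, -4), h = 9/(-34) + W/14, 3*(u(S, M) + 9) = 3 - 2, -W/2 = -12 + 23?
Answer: 505755121/509796 ≈ 992.07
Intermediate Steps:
W = -22 (W = -2*(-12 + 23) = -2*11 = -22)
u(S, M) = -26/3 (u(S, M) = -9 + (3 - 2)/3 = -9 + (⅓)*1 = -9 + ⅓ = -26/3)
h = -437/238 (h = 9/(-34) - 22/14 = 9*(-1/34) - 22*1/14 = -9/34 - 11/7 = -437/238 ≈ -1.8361)
d = 100/3 (d = 6*7 - 26/3 = 42 - 26/3 = 100/3 ≈ 33.333)
(d + h)² = (100/3 - 437/238)² = (22489/714)² = 505755121/509796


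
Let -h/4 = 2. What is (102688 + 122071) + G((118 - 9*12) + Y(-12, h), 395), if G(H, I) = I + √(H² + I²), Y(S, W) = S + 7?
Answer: 225154 + 5*√6242 ≈ 2.2555e+5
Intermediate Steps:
h = -8 (h = -4*2 = -8)
Y(S, W) = 7 + S
(102688 + 122071) + G((118 - 9*12) + Y(-12, h), 395) = (102688 + 122071) + (395 + √(((118 - 9*12) + (7 - 12))² + 395²)) = 224759 + (395 + √(((118 - 108) - 5)² + 156025)) = 224759 + (395 + √((10 - 5)² + 156025)) = 224759 + (395 + √(5² + 156025)) = 224759 + (395 + √(25 + 156025)) = 224759 + (395 + √156050) = 224759 + (395 + 5*√6242) = 225154 + 5*√6242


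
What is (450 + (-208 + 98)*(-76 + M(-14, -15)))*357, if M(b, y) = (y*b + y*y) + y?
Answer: -13348230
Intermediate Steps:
M(b, y) = y + y² + b*y (M(b, y) = (b*y + y²) + y = (y² + b*y) + y = y + y² + b*y)
(450 + (-208 + 98)*(-76 + M(-14, -15)))*357 = (450 + (-208 + 98)*(-76 - 15*(1 - 14 - 15)))*357 = (450 - 110*(-76 - 15*(-28)))*357 = (450 - 110*(-76 + 420))*357 = (450 - 110*344)*357 = (450 - 37840)*357 = -37390*357 = -13348230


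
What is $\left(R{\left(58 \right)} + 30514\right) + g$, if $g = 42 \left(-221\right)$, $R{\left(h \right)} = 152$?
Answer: $21384$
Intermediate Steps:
$g = -9282$
$\left(R{\left(58 \right)} + 30514\right) + g = \left(152 + 30514\right) - 9282 = 30666 - 9282 = 21384$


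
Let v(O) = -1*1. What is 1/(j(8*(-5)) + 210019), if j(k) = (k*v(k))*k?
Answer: 1/208419 ≈ 4.7980e-6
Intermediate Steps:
v(O) = -1
j(k) = -k**2 (j(k) = (k*(-1))*k = (-k)*k = -k**2)
1/(j(8*(-5)) + 210019) = 1/(-(8*(-5))**2 + 210019) = 1/(-1*(-40)**2 + 210019) = 1/(-1*1600 + 210019) = 1/(-1600 + 210019) = 1/208419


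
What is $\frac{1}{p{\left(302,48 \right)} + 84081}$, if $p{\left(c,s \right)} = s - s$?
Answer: $\frac{1}{84081} \approx 1.1893 \cdot 10^{-5}$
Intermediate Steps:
$p{\left(c,s \right)} = 0$
$\frac{1}{p{\left(302,48 \right)} + 84081} = \frac{1}{0 + 84081} = \frac{1}{84081}$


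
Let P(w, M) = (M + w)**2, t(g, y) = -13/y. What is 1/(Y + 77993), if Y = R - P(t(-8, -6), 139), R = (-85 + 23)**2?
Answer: 36/2228723 ≈ 1.6153e-5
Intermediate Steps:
R = 3844 (R = (-62)**2 = 3844)
Y = -579025/36 (Y = 3844 - (139 - 13/(-6))**2 = 3844 - (139 - 13*(-1/6))**2 = 3844 - (139 + 13/6)**2 = 3844 - (847/6)**2 = 3844 - 1*717409/36 = 3844 - 717409/36 = -579025/36 ≈ -16084.)
1/(Y + 77993) = 1/(-579025/36 + 77993) = 1/(2228723/36) = 36/2228723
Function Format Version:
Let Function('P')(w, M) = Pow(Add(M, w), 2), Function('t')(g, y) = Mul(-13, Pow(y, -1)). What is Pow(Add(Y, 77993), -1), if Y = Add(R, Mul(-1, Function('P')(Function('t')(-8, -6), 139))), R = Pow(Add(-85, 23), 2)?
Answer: Rational(36, 2228723) ≈ 1.6153e-5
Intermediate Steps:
R = 3844 (R = Pow(-62, 2) = 3844)
Y = Rational(-579025, 36) (Y = Add(3844, Mul(-1, Pow(Add(139, Mul(-13, Pow(-6, -1))), 2))) = Add(3844, Mul(-1, Pow(Add(139, Mul(-13, Rational(-1, 6))), 2))) = Add(3844, Mul(-1, Pow(Add(139, Rational(13, 6)), 2))) = Add(3844, Mul(-1, Pow(Rational(847, 6), 2))) = Add(3844, Mul(-1, Rational(717409, 36))) = Add(3844, Rational(-717409, 36)) = Rational(-579025, 36) ≈ -16084.)
Pow(Add(Y, 77993), -1) = Pow(Add(Rational(-579025, 36), 77993), -1) = Pow(Rational(2228723, 36), -1) = Rational(36, 2228723)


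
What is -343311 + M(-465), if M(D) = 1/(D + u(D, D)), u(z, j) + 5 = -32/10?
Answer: -812273831/2366 ≈ -3.4331e+5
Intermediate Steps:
u(z, j) = -41/5 (u(z, j) = -5 - 32/10 = -5 - 32*⅒ = -5 - 16/5 = -41/5)
M(D) = 1/(-41/5 + D) (M(D) = 1/(D - 41/5) = 1/(-41/5 + D))
-343311 + M(-465) = -343311 + 5/(-41 + 5*(-465)) = -343311 + 5/(-41 - 2325) = -343311 + 5/(-2366) = -343311 + 5*(-1/2366) = -343311 - 5/2366 = -812273831/2366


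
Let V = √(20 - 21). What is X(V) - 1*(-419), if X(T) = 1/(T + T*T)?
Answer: 837/2 - I/2 ≈ 418.5 - 0.5*I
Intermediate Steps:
V = I (V = √(-1) = I ≈ 1.0*I)
X(T) = 1/(T + T²)
X(V) - 1*(-419) = 1/(I*(1 + I)) - 1*(-419) = (-I)*((1 - I)/2) + 419 = -I*(1 - I)/2 + 419 = 419 - I*(1 - I)/2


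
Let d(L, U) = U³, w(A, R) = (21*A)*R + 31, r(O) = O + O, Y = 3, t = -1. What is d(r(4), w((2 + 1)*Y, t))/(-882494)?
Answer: 1972156/441247 ≈ 4.4695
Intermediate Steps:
r(O) = 2*O
w(A, R) = 31 + 21*A*R (w(A, R) = 21*A*R + 31 = 31 + 21*A*R)
d(r(4), w((2 + 1)*Y, t))/(-882494) = (31 + 21*((2 + 1)*3)*(-1))³/(-882494) = (31 + 21*(3*3)*(-1))³*(-1/882494) = (31 + 21*9*(-1))³*(-1/882494) = (31 - 189)³*(-1/882494) = (-158)³*(-1/882494) = -3944312*(-1/882494) = 1972156/441247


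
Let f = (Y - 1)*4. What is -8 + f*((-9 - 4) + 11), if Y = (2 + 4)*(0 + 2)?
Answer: -96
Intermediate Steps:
Y = 12 (Y = 6*2 = 12)
f = 44 (f = (12 - 1)*4 = 11*4 = 44)
-8 + f*((-9 - 4) + 11) = -8 + 44*((-9 - 4) + 11) = -8 + 44*(-13 + 11) = -8 + 44*(-2) = -8 - 88 = -96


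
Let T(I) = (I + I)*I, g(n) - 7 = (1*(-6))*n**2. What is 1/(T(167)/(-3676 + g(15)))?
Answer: -5019/55778 ≈ -0.089982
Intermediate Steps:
g(n) = 7 - 6*n**2 (g(n) = 7 + (1*(-6))*n**2 = 7 - 6*n**2)
T(I) = 2*I**2 (T(I) = (2*I)*I = 2*I**2)
1/(T(167)/(-3676 + g(15))) = 1/((2*167**2)/(-3676 + (7 - 6*15**2))) = 1/((2*27889)/(-3676 + (7 - 6*225))) = 1/(55778/(-3676 + (7 - 1350))) = 1/(55778/(-3676 - 1343)) = 1/(55778/(-5019)) = 1/(55778*(-1/5019)) = 1/(-55778/5019) = -5019/55778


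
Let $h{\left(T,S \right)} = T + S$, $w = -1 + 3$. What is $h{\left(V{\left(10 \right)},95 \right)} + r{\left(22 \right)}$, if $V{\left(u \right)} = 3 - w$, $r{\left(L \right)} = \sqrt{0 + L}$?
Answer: $96 + \sqrt{22} \approx 100.69$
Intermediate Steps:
$w = 2$
$r{\left(L \right)} = \sqrt{L}$
$V{\left(u \right)} = 1$ ($V{\left(u \right)} = 3 - 2 = 1$)
$h{\left(T,S \right)} = S + T$
$h{\left(V{\left(10 \right)},95 \right)} + r{\left(22 \right)} = \left(95 + 1\right) + \sqrt{22} = 96 + \sqrt{22}$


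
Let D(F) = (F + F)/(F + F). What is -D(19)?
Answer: -1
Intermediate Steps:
D(F) = 1 (D(F) = (2*F)/((2*F)) = (2*F)*(1/(2*F)) = 1)
-D(19) = -1*1 = -1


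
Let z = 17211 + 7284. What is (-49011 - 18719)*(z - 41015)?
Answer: 1118899600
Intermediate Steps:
z = 24495
(-49011 - 18719)*(z - 41015) = (-49011 - 18719)*(24495 - 41015) = -67730*(-16520) = 1118899600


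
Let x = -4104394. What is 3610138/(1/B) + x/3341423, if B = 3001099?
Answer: 36202251674080760632/3341423 ≈ 1.0834e+13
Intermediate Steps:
3610138/(1/B) + x/3341423 = 3610138/(1/3001099) - 4104394/3341423 = 3610138/(1/3001099) - 4104394*1/3341423 = 3610138*3001099 - 4104394/3341423 = 10834381541662 - 4104394/3341423 = 36202251674080760632/3341423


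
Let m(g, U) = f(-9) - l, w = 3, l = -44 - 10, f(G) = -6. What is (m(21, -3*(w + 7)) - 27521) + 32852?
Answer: 5379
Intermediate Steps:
l = -54
m(g, U) = 48 (m(g, U) = -6 - 1*(-54) = -6 + 54 = 48)
(m(21, -3*(w + 7)) - 27521) + 32852 = (48 - 27521) + 32852 = -27473 + 32852 = 5379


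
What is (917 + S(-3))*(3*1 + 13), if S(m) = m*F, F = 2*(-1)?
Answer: 14768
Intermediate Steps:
F = -2
S(m) = -2*m (S(m) = m*(-2) = -2*m)
(917 + S(-3))*(3*1 + 13) = (917 - 2*(-3))*(3*1 + 13) = (917 + 6)*(3 + 13) = 923*16 = 14768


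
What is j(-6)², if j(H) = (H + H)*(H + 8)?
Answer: 576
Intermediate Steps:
j(H) = 2*H*(8 + H) (j(H) = (2*H)*(8 + H) = 2*H*(8 + H))
j(-6)² = (2*(-6)*(8 - 6))² = (2*(-6)*2)² = (-24)² = 576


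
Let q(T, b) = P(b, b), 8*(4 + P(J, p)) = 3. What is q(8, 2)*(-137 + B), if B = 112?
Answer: 725/8 ≈ 90.625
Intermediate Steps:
P(J, p) = -29/8 (P(J, p) = -4 + (⅛)*3 = -4 + 3/8 = -29/8)
q(T, b) = -29/8
q(8, 2)*(-137 + B) = -29*(-137 + 112)/8 = -29/8*(-25) = 725/8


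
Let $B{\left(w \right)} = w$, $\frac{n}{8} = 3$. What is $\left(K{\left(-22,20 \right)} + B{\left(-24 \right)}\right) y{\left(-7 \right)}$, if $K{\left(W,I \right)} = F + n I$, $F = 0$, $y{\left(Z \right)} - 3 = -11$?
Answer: $-3648$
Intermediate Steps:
$n = 24$ ($n = 8 \cdot 3 = 24$)
$y{\left(Z \right)} = -8$ ($y{\left(Z \right)} = 3 - 11 = -8$)
$K{\left(W,I \right)} = 24 I$ ($K{\left(W,I \right)} = 0 + 24 I = 24 I$)
$\left(K{\left(-22,20 \right)} + B{\left(-24 \right)}\right) y{\left(-7 \right)} = \left(24 \cdot 20 - 24\right) \left(-8\right) = \left(480 - 24\right) \left(-8\right) = 456 \left(-8\right) = -3648$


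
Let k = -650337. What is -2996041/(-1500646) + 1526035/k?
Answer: -341602002793/975925617702 ≈ -0.35003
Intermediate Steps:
-2996041/(-1500646) + 1526035/k = -2996041/(-1500646) + 1526035/(-650337) = -2996041*(-1/1500646) + 1526035*(-1/650337) = 2996041/1500646 - 1526035/650337 = -341602002793/975925617702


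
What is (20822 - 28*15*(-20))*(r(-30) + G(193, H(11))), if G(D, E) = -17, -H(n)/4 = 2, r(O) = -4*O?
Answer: 3009866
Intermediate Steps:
H(n) = -8 (H(n) = -4*2 = -8)
(20822 - 28*15*(-20))*(r(-30) + G(193, H(11))) = (20822 - 28*15*(-20))*(-4*(-30) - 17) = (20822 - 420*(-20))*(120 - 17) = (20822 + 8400)*103 = 29222*103 = 3009866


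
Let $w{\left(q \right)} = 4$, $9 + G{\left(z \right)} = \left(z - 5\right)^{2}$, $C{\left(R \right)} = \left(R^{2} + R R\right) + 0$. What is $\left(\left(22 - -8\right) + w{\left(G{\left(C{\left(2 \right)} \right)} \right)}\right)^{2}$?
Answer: $1156$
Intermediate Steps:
$C{\left(R \right)} = 2 R^{2}$ ($C{\left(R \right)} = \left(R^{2} + R^{2}\right) + 0 = 2 R^{2} + 0 = 2 R^{2}$)
$G{\left(z \right)} = -9 + \left(-5 + z\right)^{2}$ ($G{\left(z \right)} = -9 + \left(z - 5\right)^{2} = -9 + \left(-5 + z\right)^{2}$)
$\left(\left(22 - -8\right) + w{\left(G{\left(C{\left(2 \right)} \right)} \right)}\right)^{2} = \left(\left(22 - -8\right) + 4\right)^{2} = \left(\left(22 + 8\right) + 4\right)^{2} = \left(30 + 4\right)^{2} = 34^{2} = 1156$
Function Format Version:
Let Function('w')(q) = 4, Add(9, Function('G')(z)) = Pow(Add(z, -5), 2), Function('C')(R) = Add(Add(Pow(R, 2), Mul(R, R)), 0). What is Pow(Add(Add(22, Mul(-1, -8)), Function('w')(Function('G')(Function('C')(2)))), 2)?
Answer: 1156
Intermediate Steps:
Function('C')(R) = Mul(2, Pow(R, 2)) (Function('C')(R) = Add(Add(Pow(R, 2), Pow(R, 2)), 0) = Add(Mul(2, Pow(R, 2)), 0) = Mul(2, Pow(R, 2)))
Function('G')(z) = Add(-9, Pow(Add(-5, z), 2)) (Function('G')(z) = Add(-9, Pow(Add(z, -5), 2)) = Add(-9, Pow(Add(-5, z), 2)))
Pow(Add(Add(22, Mul(-1, -8)), Function('w')(Function('G')(Function('C')(2)))), 2) = Pow(Add(Add(22, Mul(-1, -8)), 4), 2) = Pow(Add(Add(22, 8), 4), 2) = Pow(Add(30, 4), 2) = Pow(34, 2) = 1156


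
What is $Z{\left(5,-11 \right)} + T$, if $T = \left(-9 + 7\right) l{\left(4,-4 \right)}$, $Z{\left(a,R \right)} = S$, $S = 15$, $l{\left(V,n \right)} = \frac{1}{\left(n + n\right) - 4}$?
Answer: $\frac{91}{6} \approx 15.167$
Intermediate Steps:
$l{\left(V,n \right)} = \frac{1}{-4 + 2 n}$ ($l{\left(V,n \right)} = \frac{1}{2 n - 4} = \frac{1}{-4 + 2 n}$)
$Z{\left(a,R \right)} = 15$
$T = \frac{1}{6}$ ($T = \left(-9 + 7\right) \frac{1}{2 \left(-2 - 4\right)} = - 2 \frac{1}{2 \left(-6\right)} = - 2 \cdot \frac{1}{2} \left(- \frac{1}{6}\right) = \left(-2\right) \left(- \frac{1}{12}\right) = \frac{1}{6} \approx 0.16667$)
$Z{\left(5,-11 \right)} + T = 15 + \frac{1}{6} = \frac{91}{6}$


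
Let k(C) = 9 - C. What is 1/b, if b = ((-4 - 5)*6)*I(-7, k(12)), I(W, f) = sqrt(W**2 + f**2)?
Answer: -sqrt(58)/3132 ≈ -0.0024316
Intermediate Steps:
b = -54*sqrt(58) (b = ((-4 - 5)*6)*sqrt((-7)**2 + (9 - 1*12)**2) = (-9*6)*sqrt(49 + (9 - 12)**2) = -54*sqrt(49 + (-3)**2) = -54*sqrt(49 + 9) = -54*sqrt(58) ≈ -411.25)
1/b = 1/(-54*sqrt(58)) = -sqrt(58)/3132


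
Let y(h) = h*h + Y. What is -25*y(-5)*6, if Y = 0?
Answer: -3750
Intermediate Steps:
y(h) = h**2 (y(h) = h*h + 0 = h**2 + 0 = h**2)
-25*y(-5)*6 = -25*(-5)**2*6 = -25*25*6 = -625*6 = -3750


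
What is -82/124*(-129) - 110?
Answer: -1531/62 ≈ -24.694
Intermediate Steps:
-82/124*(-129) - 110 = -82*1/124*(-129) - 110 = -41/62*(-129) - 110 = 5289/62 - 110 = -1531/62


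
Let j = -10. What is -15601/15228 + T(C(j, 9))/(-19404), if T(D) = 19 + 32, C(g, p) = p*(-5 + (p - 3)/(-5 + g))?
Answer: -2107628/2051973 ≈ -1.0271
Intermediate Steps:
C(g, p) = p*(-5 + (-3 + p)/(-5 + g))
T(D) = 51
-15601/15228 + T(C(j, 9))/(-19404) = -15601/15228 + 51/(-19404) = -15601*1/15228 + 51*(-1/19404) = -15601/15228 - 17/6468 = -2107628/2051973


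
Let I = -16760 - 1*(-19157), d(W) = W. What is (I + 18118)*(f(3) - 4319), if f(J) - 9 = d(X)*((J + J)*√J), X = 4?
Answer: -88419650 + 492360*√3 ≈ -8.7567e+7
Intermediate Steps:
I = 2397 (I = -16760 + 19157 = 2397)
f(J) = 9 + 8*J^(3/2) (f(J) = 9 + 4*((J + J)*√J) = 9 + 4*((2*J)*√J) = 9 + 4*(2*J^(3/2)) = 9 + 8*J^(3/2))
(I + 18118)*(f(3) - 4319) = (2397 + 18118)*((9 + 8*3^(3/2)) - 4319) = 20515*((9 + 8*(3*√3)) - 4319) = 20515*((9 + 24*√3) - 4319) = 20515*(-4310 + 24*√3) = -88419650 + 492360*√3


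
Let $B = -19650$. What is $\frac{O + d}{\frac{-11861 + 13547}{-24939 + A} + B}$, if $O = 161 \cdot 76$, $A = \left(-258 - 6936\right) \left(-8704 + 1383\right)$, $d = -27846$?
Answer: $\frac{136957808225}{172403646844} \approx 0.7944$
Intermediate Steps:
$A = 52667274$ ($A = \left(-7194\right) \left(-7321\right) = 52667274$)
$O = 12236$
$\frac{O + d}{\frac{-11861 + 13547}{-24939 + A} + B} = \frac{12236 - 27846}{\frac{-11861 + 13547}{-24939 + 52667274} - 19650} = - \frac{15610}{\frac{1686}{52642335} - 19650} = - \frac{15610}{1686 \cdot \frac{1}{52642335} - 19650} = - \frac{15610}{\frac{562}{17547445} - 19650} = - \frac{15610}{- \frac{344807293688}{17547445}} = \left(-15610\right) \left(- \frac{17547445}{344807293688}\right) = \frac{136957808225}{172403646844}$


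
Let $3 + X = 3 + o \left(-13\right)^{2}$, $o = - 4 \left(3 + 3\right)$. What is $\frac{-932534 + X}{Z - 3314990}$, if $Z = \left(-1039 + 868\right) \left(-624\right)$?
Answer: $\frac{468295}{1604143} \approx 0.29193$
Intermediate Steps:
$o = -24$ ($o = \left(-4\right) 6 = -24$)
$Z = 106704$ ($Z = \left(-171\right) \left(-624\right) = 106704$)
$X = -4056$ ($X = -3 + \left(3 - 24 \left(-13\right)^{2}\right) = -3 + \left(3 - 4056\right) = -3 - 4053 = -4056$)
$\frac{-932534 + X}{Z - 3314990} = \frac{-932534 - 4056}{106704 - 3314990} = - \frac{936590}{-3208286} = \left(-936590\right) \left(- \frac{1}{3208286}\right) = \frac{468295}{1604143}$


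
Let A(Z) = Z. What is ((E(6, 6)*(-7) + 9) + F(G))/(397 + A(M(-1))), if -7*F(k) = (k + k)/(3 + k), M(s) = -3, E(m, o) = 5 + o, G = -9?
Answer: -479/2758 ≈ -0.17368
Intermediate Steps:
F(k) = -2*k/(7*(3 + k)) (F(k) = -(k + k)/(7*(3 + k)) = -2*k/(7*(3 + k)))
((E(6, 6)*(-7) + 9) + F(G))/(397 + A(M(-1))) = (((5 + 6)*(-7) + 9) - 2*(-9)/(21 + 7*(-9)))/(397 - 3) = ((11*(-7) + 9) - 2*(-9)/(21 - 63))/394 = ((-77 + 9) - 2*(-9)/(-42))*(1/394) = (-68 - 2*(-9)*(-1/42))*(1/394) = (-68 - 3/7)*(1/394) = -479/7*1/394 = -479/2758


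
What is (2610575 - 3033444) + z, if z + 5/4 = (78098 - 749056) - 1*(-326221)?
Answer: -3070429/4 ≈ -7.6761e+5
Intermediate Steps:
z = -1378953/4 (z = -5/4 + ((78098 - 749056) - 1*(-326221)) = -5/4 + (-670958 + 326221) = -5/4 - 344737 = -1378953/4 ≈ -3.4474e+5)
(2610575 - 3033444) + z = (2610575 - 3033444) - 1378953/4 = -422869 - 1378953/4 = -3070429/4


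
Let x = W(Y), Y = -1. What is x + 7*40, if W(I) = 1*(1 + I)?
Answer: 280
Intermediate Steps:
W(I) = 1 + I
x = 0 (x = 1 - 1 = 0)
x + 7*40 = 0 + 7*40 = 0 + 280 = 280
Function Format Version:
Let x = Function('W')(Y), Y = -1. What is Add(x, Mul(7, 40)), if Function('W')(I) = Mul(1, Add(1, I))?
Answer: 280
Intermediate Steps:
Function('W')(I) = Add(1, I)
x = 0 (x = Add(1, -1) = 0)
Add(x, Mul(7, 40)) = Add(0, Mul(7, 40)) = Add(0, 280) = 280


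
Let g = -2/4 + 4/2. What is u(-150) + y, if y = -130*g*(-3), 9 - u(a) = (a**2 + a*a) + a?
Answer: -44256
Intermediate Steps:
g = 3/2 (g = -2*1/4 + 4*(1/2) = -1/2 + 2 = 3/2 ≈ 1.5000)
u(a) = 9 - a - 2*a**2 (u(a) = 9 - ((a**2 + a*a) + a) = 9 - ((a**2 + a**2) + a) = 9 - (2*a**2 + a) = 9 - (a + 2*a**2) = 9 + (-a - 2*a**2) = 9 - a - 2*a**2)
y = 585 (y = -195*(-3) = -130*(-9/2) = 585)
u(-150) + y = (9 - 1*(-150) - 2*(-150)**2) + 585 = (9 + 150 - 2*22500) + 585 = (9 + 150 - 45000) + 585 = -44841 + 585 = -44256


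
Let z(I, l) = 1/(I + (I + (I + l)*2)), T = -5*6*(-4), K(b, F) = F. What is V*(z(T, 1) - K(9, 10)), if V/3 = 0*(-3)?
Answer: 0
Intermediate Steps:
T = 120 (T = -30*(-4) = 120)
z(I, l) = 1/(2*l + 4*I) (z(I, l) = 1/(I + (I + (2*I + 2*l))) = 1/(I + (2*l + 3*I)) = 1/(2*l + 4*I))
V = 0 (V = 3*(0*(-3)) = 3*0 = 0)
V*(z(T, 1) - K(9, 10)) = 0*(1/(2*(1 + 2*120)) - 1*10) = 0*(1/(2*(1 + 240)) - 10) = 0*((1/2)/241 - 10) = 0*((1/2)*(1/241) - 10) = 0*(1/482 - 10) = 0*(-4819/482) = 0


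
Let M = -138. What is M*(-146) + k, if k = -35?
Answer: 20113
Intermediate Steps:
M*(-146) + k = -138*(-146) - 35 = 20148 - 35 = 20113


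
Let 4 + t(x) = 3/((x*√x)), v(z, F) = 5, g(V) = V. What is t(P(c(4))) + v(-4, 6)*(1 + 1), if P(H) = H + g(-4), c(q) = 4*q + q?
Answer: 387/64 ≈ 6.0469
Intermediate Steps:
c(q) = 5*q
P(H) = -4 + H (P(H) = H - 4 = -4 + H)
t(x) = -4 + 3/x^(3/2) (t(x) = -4 + 3/((x*√x)) = -4 + 3/(x^(3/2)) = -4 + 3/x^(3/2))
t(P(c(4))) + v(-4, 6)*(1 + 1) = (-4 + 3/(-4 + 5*4)^(3/2)) + 5*(1 + 1) = (-4 + 3/(-4 + 20)^(3/2)) + 5*2 = (-4 + 3/16^(3/2)) + 10 = (-4 + 3*(1/64)) + 10 = (-4 + 3/64) + 10 = -253/64 + 10 = 387/64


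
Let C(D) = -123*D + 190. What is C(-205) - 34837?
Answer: -9432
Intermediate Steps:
C(D) = 190 - 123*D
C(-205) - 34837 = (190 - 123*(-205)) - 34837 = (190 + 25215) - 34837 = 25405 - 34837 = -9432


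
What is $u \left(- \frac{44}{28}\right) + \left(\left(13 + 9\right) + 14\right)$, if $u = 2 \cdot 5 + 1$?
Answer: $\frac{131}{7} \approx 18.714$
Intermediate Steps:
$u = 11$ ($u = 10 + 1 = 11$)
$u \left(- \frac{44}{28}\right) + \left(\left(13 + 9\right) + 14\right) = 11 \left(- \frac{44}{28}\right) + \left(\left(13 + 9\right) + 14\right) = 11 \left(\left(-44\right) \frac{1}{28}\right) + \left(22 + 14\right) = 11 \left(- \frac{11}{7}\right) + 36 = - \frac{121}{7} + 36 = \frac{131}{7}$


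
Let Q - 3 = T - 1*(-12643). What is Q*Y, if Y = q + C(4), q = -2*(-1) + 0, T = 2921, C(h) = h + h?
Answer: 155670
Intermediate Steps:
C(h) = 2*h
q = 2 (q = 2 + 0 = 2)
Y = 10 (Y = 2 + 2*4 = 2 + 8 = 10)
Q = 15567 (Q = 3 + (2921 - 1*(-12643)) = 3 + (2921 + 12643) = 3 + 15564 = 15567)
Q*Y = 15567*10 = 155670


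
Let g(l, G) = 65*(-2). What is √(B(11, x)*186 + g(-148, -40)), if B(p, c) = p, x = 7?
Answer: 2*√479 ≈ 43.772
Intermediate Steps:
g(l, G) = -130
√(B(11, x)*186 + g(-148, -40)) = √(11*186 - 130) = √(2046 - 130) = √1916 = 2*√479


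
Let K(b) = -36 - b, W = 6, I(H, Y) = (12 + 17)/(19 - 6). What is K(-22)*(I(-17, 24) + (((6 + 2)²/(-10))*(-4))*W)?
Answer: -141806/65 ≈ -2181.6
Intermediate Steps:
I(H, Y) = 29/13
K(-22)*(I(-17, 24) + (((6 + 2)²/(-10))*(-4))*W) = (-36 - 1*(-22))*(29/13 + (((6 + 2)²/(-10))*(-4))*6) = (-36 + 22)*(29/13 + ((8²*(-⅒))*(-4))*6) = -14*(29/13 + ((64*(-⅒))*(-4))*6) = -14*(29/13 - 32/5*(-4)*6) = -14*(29/13 + (128/5)*6) = -14*(29/13 + 768/5) = -14*10129/65 = -141806/65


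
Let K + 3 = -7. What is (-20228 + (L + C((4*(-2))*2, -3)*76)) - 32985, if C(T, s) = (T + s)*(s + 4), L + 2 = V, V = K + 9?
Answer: -54660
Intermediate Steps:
K = -10 (K = -3 - 7 = -10)
V = -1 (V = -10 + 9 = -1)
L = -3 (L = -2 - 1 = -3)
C(T, s) = (4 + s)*(T + s) (C(T, s) = (T + s)*(4 + s) = (4 + s)*(T + s))
(-20228 + (L + C((4*(-2))*2, -3)*76)) - 32985 = (-20228 + (-3 + ((-3)² + 4*((4*(-2))*2) + 4*(-3) + ((4*(-2))*2)*(-3))*76)) - 32985 = (-20228 + (-3 + (9 + 4*(-8*2) - 12 - 8*2*(-3))*76)) - 32985 = (-20228 + (-3 + (9 + 4*(-16) - 12 - 16*(-3))*76)) - 32985 = (-20228 + (-3 + (9 - 64 - 12 + 48)*76)) - 32985 = (-20228 + (-3 - 19*76)) - 32985 = (-20228 + (-3 - 1444)) - 32985 = (-20228 - 1447) - 32985 = -21675 - 32985 = -54660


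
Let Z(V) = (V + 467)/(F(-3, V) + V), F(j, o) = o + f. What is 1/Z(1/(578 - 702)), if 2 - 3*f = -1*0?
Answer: 242/173721 ≈ 0.0013930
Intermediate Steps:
f = 2/3 (f = 2/3 - (-1)*0/3 = 2/3 - 1/3*0 = 2/3 + 0 = 2/3 ≈ 0.66667)
F(j, o) = 2/3 + o (F(j, o) = o + 2/3 = 2/3 + o)
Z(V) = (467 + V)/(2/3 + 2*V) (Z(V) = (V + 467)/((2/3 + V) + V) = (467 + V)/(2/3 + 2*V))
1/Z(1/(578 - 702)) = 1/(3*(467 + 1/(578 - 702))/(2*(1 + 3/(578 - 702)))) = 1/(3*(467 + 1/(-124))/(2*(1 + 3/(-124)))) = 1/(3*(467 - 1/124)/(2*(1 + 3*(-1/124)))) = 1/((3/2)*(57907/124)/(1 - 3/124)) = 1/((3/2)*(57907/124)/(121/124)) = 1/((3/2)*(124/121)*(57907/124)) = 1/(173721/242) = 242/173721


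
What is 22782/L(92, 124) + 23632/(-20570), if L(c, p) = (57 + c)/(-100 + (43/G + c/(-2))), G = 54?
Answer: -306223714201/13792185 ≈ -22203.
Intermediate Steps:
L(c, p) = (57 + c)/(-5357/54 - c/2) (L(c, p) = (57 + c)/(-100 + (43/54 + c/(-2))) = (57 + c)/(-100 + (43*(1/54) + c*(-1/2))) = (57 + c)/(-100 + (43/54 - c/2)) = (57 + c)/(-5357/54 - c/2))
22782/L(92, 124) + 23632/(-20570) = 22782/((54*(-57 - 1*92)/(5357 + 27*92))) + 23632/(-20570) = 22782/((54*(-57 - 92)/(5357 + 2484))) + 23632*(-1/20570) = 22782/((54*(-149)/7841)) - 11816/10285 = 22782/((54*(1/7841)*(-149))) - 11816/10285 = 22782/(-8046/7841) - 11816/10285 = 22782*(-7841/8046) - 11816/10285 = -29772277/1341 - 11816/10285 = -306223714201/13792185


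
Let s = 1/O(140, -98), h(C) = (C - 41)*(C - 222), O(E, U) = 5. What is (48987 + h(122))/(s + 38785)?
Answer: 68145/64642 ≈ 1.0542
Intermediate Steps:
h(C) = (-222 + C)*(-41 + C) (h(C) = (-41 + C)*(-222 + C) = (-222 + C)*(-41 + C))
s = ⅕ (s = 1/5 = ⅕ ≈ 0.20000)
(48987 + h(122))/(s + 38785) = (48987 + (9102 + 122² - 263*122))/(⅕ + 38785) = (48987 + (9102 + 14884 - 32086))/(193926/5) = (48987 - 8100)*(5/193926) = 40887*(5/193926) = 68145/64642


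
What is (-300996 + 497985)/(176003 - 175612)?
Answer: 196989/391 ≈ 503.81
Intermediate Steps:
(-300996 + 497985)/(176003 - 175612) = 196989/391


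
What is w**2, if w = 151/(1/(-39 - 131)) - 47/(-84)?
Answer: 4649340750289/7056 ≈ 6.5892e+8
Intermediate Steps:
w = -2156233/84 (w = 151/(1/(-170)) - 47*(-1/84) = 151/(-1/170) + 47/84 = 151*(-170) + 47/84 = -25670 + 47/84 = -2156233/84 ≈ -25669.)
w**2 = (-2156233/84)**2 = 4649340750289/7056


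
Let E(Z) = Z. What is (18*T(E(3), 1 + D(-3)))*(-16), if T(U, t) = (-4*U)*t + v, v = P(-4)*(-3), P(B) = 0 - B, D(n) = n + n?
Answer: -13824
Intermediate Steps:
D(n) = 2*n
P(B) = -B
v = -12 (v = -1*(-4)*(-3) = 4*(-3) = -12)
T(U, t) = -12 - 4*U*t (T(U, t) = (-4*U)*t - 12 = -4*U*t - 12 = -12 - 4*U*t)
(18*T(E(3), 1 + D(-3)))*(-16) = (18*(-12 - 4*3*(1 + 2*(-3))))*(-16) = (18*(-12 - 4*3*(1 - 6)))*(-16) = (18*(-12 - 4*3*(-5)))*(-16) = (18*(-12 + 60))*(-16) = (18*48)*(-16) = 864*(-16) = -13824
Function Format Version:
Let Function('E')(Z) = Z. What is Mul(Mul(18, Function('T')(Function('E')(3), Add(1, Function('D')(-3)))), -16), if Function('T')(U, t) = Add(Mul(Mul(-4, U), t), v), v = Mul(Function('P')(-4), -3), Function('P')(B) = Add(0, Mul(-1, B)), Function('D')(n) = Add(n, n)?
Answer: -13824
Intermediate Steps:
Function('D')(n) = Mul(2, n)
Function('P')(B) = Mul(-1, B)
v = -12 (v = Mul(Mul(-1, -4), -3) = Mul(4, -3) = -12)
Function('T')(U, t) = Add(-12, Mul(-4, U, t)) (Function('T')(U, t) = Add(Mul(Mul(-4, U), t), -12) = Add(Mul(-4, U, t), -12) = Add(-12, Mul(-4, U, t)))
Mul(Mul(18, Function('T')(Function('E')(3), Add(1, Function('D')(-3)))), -16) = Mul(Mul(18, Add(-12, Mul(-4, 3, Add(1, Mul(2, -3))))), -16) = Mul(Mul(18, Add(-12, Mul(-4, 3, Add(1, -6)))), -16) = Mul(Mul(18, Add(-12, Mul(-4, 3, -5))), -16) = Mul(Mul(18, Add(-12, 60)), -16) = Mul(Mul(18, 48), -16) = Mul(864, -16) = -13824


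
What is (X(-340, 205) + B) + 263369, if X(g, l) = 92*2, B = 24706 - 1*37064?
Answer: 251195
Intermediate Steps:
B = -12358 (B = 24706 - 37064 = -12358)
X(g, l) = 184
(X(-340, 205) + B) + 263369 = (184 - 12358) + 263369 = -12174 + 263369 = 251195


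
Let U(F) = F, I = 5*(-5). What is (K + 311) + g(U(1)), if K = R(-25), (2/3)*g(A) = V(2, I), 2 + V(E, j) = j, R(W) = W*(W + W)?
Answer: 3041/2 ≈ 1520.5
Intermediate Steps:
I = -25
R(W) = 2*W**2 (R(W) = W*(2*W) = 2*W**2)
V(E, j) = -2 + j
g(A) = -81/2 (g(A) = 3*(-2 - 25)/2 = (3/2)*(-27) = -81/2)
K = 1250 (K = 2*(-25)**2 = 2*625 = 1250)
(K + 311) + g(U(1)) = (1250 + 311) - 81/2 = 1561 - 81/2 = 3041/2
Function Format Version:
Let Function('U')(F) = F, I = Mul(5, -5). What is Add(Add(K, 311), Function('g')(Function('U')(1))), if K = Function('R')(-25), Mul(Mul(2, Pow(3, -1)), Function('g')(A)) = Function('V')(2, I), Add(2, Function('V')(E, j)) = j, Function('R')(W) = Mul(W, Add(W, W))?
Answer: Rational(3041, 2) ≈ 1520.5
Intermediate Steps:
I = -25
Function('R')(W) = Mul(2, Pow(W, 2)) (Function('R')(W) = Mul(W, Mul(2, W)) = Mul(2, Pow(W, 2)))
Function('V')(E, j) = Add(-2, j)
Function('g')(A) = Rational(-81, 2) (Function('g')(A) = Mul(Rational(3, 2), Add(-2, -25)) = Mul(Rational(3, 2), -27) = Rational(-81, 2))
K = 1250 (K = Mul(2, Pow(-25, 2)) = Mul(2, 625) = 1250)
Add(Add(K, 311), Function('g')(Function('U')(1))) = Add(Add(1250, 311), Rational(-81, 2)) = Add(1561, Rational(-81, 2)) = Rational(3041, 2)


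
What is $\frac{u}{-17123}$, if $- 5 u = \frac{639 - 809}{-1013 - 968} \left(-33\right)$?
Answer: $- \frac{1122}{33920663} \approx -3.3077 \cdot 10^{-5}$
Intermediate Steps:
$u = \frac{1122}{1981}$ ($u = - \frac{\frac{639 - 809}{-1013 - 968} \left(-33\right)}{5} = - \frac{- \frac{170}{-1981} \left(-33\right)}{5} = - \frac{\left(-170\right) \left(- \frac{1}{1981}\right) \left(-33\right)}{5} = - \frac{\frac{170}{1981} \left(-33\right)}{5} = \left(- \frac{1}{5}\right) \left(- \frac{5610}{1981}\right) = \frac{1122}{1981} \approx 0.56638$)
$\frac{u}{-17123} = \frac{1122}{1981 \left(-17123\right)} = \frac{1122}{1981} \left(- \frac{1}{17123}\right) = - \frac{1122}{33920663}$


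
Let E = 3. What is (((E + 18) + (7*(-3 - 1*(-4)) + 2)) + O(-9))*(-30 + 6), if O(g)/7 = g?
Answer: 792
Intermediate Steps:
O(g) = 7*g
(((E + 18) + (7*(-3 - 1*(-4)) + 2)) + O(-9))*(-30 + 6) = (((3 + 18) + (7*(-3 - 1*(-4)) + 2)) + 7*(-9))*(-30 + 6) = ((21 + (7*(-3 + 4) + 2)) - 63)*(-24) = ((21 + (7*1 + 2)) - 63)*(-24) = ((21 + (7 + 2)) - 63)*(-24) = ((21 + 9) - 63)*(-24) = (30 - 63)*(-24) = -33*(-24) = 792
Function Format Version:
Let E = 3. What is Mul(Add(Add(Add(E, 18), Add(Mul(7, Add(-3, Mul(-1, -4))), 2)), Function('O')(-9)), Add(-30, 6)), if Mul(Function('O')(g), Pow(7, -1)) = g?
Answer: 792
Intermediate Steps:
Function('O')(g) = Mul(7, g)
Mul(Add(Add(Add(E, 18), Add(Mul(7, Add(-3, Mul(-1, -4))), 2)), Function('O')(-9)), Add(-30, 6)) = Mul(Add(Add(Add(3, 18), Add(Mul(7, Add(-3, Mul(-1, -4))), 2)), Mul(7, -9)), Add(-30, 6)) = Mul(Add(Add(21, Add(Mul(7, Add(-3, 4)), 2)), -63), -24) = Mul(Add(Add(21, Add(Mul(7, 1), 2)), -63), -24) = Mul(Add(Add(21, Add(7, 2)), -63), -24) = Mul(Add(Add(21, 9), -63), -24) = Mul(Add(30, -63), -24) = Mul(-33, -24) = 792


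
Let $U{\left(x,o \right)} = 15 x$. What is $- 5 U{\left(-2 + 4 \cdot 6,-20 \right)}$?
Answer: $-1650$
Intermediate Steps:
$- 5 U{\left(-2 + 4 \cdot 6,-20 \right)} = - 5 \cdot 15 \left(-2 + 4 \cdot 6\right) = - 5 \cdot 15 \left(-2 + 24\right) = - 5 \cdot 15 \cdot 22 = \left(-5\right) 330 = -1650$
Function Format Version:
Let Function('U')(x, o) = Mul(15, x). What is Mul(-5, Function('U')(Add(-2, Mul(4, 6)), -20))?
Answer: -1650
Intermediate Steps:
Mul(-5, Function('U')(Add(-2, Mul(4, 6)), -20)) = Mul(-5, Mul(15, Add(-2, Mul(4, 6)))) = Mul(-5, Mul(15, Add(-2, 24))) = Mul(-5, Mul(15, 22)) = Mul(-5, 330) = -1650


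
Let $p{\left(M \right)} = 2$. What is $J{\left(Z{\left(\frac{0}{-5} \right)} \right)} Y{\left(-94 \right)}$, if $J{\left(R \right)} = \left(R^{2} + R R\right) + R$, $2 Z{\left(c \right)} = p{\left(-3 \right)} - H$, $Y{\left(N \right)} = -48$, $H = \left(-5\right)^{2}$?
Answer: $-12144$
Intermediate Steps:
$H = 25$
$Z{\left(c \right)} = - \frac{23}{2}$ ($Z{\left(c \right)} = \frac{2 - 25}{2} = \frac{1}{2} \left(-23\right) = - \frac{23}{2}$)
$J{\left(R \right)} = R + 2 R^{2}$ ($J{\left(R \right)} = \left(R^{2} + R^{2}\right) + R = 2 R^{2} + R = R + 2 R^{2}$)
$J{\left(Z{\left(\frac{0}{-5} \right)} \right)} Y{\left(-94 \right)} = - \frac{23 \left(1 + 2 \left(- \frac{23}{2}\right)\right)}{2} \left(-48\right) = - \frac{23 \left(1 - 23\right)}{2} \left(-48\right) = \left(- \frac{23}{2}\right) \left(-22\right) \left(-48\right) = 253 \left(-48\right) = -12144$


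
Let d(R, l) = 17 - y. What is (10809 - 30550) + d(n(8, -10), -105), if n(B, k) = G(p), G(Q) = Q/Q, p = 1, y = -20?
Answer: -19704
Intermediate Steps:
G(Q) = 1
n(B, k) = 1
d(R, l) = 37 (d(R, l) = 17 - 1*(-20) = 17 + 20 = 37)
(10809 - 30550) + d(n(8, -10), -105) = (10809 - 30550) + 37 = -19741 + 37 = -19704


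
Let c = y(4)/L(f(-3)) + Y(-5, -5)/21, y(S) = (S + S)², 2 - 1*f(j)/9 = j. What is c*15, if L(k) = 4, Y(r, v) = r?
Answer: 1655/7 ≈ 236.43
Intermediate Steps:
f(j) = 18 - 9*j
y(S) = 4*S² (y(S) = (2*S)² = 4*S²)
c = 331/21 (c = (4*4²)/4 - 5/21 = (4*16)*(¼) - 5*1/21 = 64*(¼) - 5/21 = 16 - 5/21 = 331/21 ≈ 15.762)
c*15 = (331/21)*15 = 1655/7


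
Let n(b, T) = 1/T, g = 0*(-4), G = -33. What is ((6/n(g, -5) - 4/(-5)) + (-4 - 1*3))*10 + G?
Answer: -395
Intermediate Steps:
g = 0
((6/n(g, -5) - 4/(-5)) + (-4 - 1*3))*10 + G = ((6/(1/(-5)) - 4/(-5)) + (-4 - 1*3))*10 - 33 = ((6/(-1/5) - 4*(-1/5)) + (-4 - 3))*10 - 33 = ((6*(-5) + 4/5) - 7)*10 - 33 = ((-30 + 4/5) - 7)*10 - 33 = (-146/5 - 7)*10 - 33 = -181/5*10 - 33 = -362 - 33 = -395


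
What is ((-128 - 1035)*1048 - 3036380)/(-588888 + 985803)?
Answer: -4255204/396915 ≈ -10.721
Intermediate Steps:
((-128 - 1035)*1048 - 3036380)/(-588888 + 985803) = (-1163*1048 - 3036380)/396915 = (-1218824 - 3036380)*(1/396915) = -4255204*1/396915 = -4255204/396915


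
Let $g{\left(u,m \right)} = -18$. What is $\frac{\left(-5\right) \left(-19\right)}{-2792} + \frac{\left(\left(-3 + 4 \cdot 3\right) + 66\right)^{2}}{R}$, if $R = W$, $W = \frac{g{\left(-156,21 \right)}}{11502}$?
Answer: $- \frac{10035495095}{2792} \approx -3.5944 \cdot 10^{6}$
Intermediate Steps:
$W = - \frac{1}{639}$ ($W = - \frac{18}{11502} = \left(-18\right) \frac{1}{11502} = - \frac{1}{639} \approx -0.0015649$)
$R = - \frac{1}{639} \approx -0.0015649$
$\frac{\left(-5\right) \left(-19\right)}{-2792} + \frac{\left(\left(-3 + 4 \cdot 3\right) + 66\right)^{2}}{R} = \frac{\left(-5\right) \left(-19\right)}{-2792} + \frac{\left(\left(-3 + 4 \cdot 3\right) + 66\right)^{2}}{- \frac{1}{639}} = 95 \left(- \frac{1}{2792}\right) + \left(\left(-3 + 12\right) + 66\right)^{2} \left(-639\right) = - \frac{95}{2792} + \left(9 + 66\right)^{2} \left(-639\right) = - \frac{95}{2792} + 75^{2} \left(-639\right) = - \frac{95}{2792} + 5625 \left(-639\right) = - \frac{95}{2792} - 3594375 = - \frac{10035495095}{2792}$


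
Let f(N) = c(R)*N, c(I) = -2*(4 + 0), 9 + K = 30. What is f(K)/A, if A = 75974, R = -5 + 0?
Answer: -84/37987 ≈ -0.0022113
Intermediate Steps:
R = -5
K = 21 (K = -9 + 30 = 21)
c(I) = -8 (c(I) = -2*4 = -8)
f(N) = -8*N
f(K)/A = -8*21/75974 = -168*1/75974 = -84/37987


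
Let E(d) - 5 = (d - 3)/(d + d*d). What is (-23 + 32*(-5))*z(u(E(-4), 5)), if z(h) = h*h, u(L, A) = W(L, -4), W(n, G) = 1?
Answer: -183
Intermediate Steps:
E(d) = 5 + (-3 + d)/(d + d**2) (E(d) = 5 + (d - 3)/(d + d*d) = 5 + (-3 + d)/(d + d**2))
u(L, A) = 1
z(h) = h**2
(-23 + 32*(-5))*z(u(E(-4), 5)) = (-23 + 32*(-5))*1**2 = (-23 - 160)*1 = -183*1 = -183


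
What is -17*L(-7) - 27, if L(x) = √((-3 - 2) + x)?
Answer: -27 - 34*I*√3 ≈ -27.0 - 58.89*I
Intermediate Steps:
L(x) = √(-5 + x)
-17*L(-7) - 27 = -17*√(-5 - 7) - 27 = -34*I*√3 - 27 = -27 - 34*I*√3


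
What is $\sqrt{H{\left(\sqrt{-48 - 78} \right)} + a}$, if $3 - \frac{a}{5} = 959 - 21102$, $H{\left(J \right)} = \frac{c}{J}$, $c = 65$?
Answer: $\frac{\sqrt{177687720 - 2730 i \sqrt{14}}}{42} \approx 317.38 - 0.0091226 i$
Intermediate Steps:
$H{\left(J \right)} = \frac{65}{J}$
$a = 100730$ ($a = 15 - 5 \left(959 - 21102\right) = 15 - -100715 = 15 + 100715 = 100730$)
$\sqrt{H{\left(\sqrt{-48 - 78} \right)} + a} = \sqrt{\frac{65}{\sqrt{-48 - 78}} + 100730} = \sqrt{\frac{65}{\sqrt{-126}} + 100730} = \sqrt{\frac{65}{3 i \sqrt{14}} + 100730} = \sqrt{65 \left(- \frac{i \sqrt{14}}{42}\right) + 100730} = \sqrt{- \frac{65 i \sqrt{14}}{42} + 100730} = \sqrt{100730 - \frac{65 i \sqrt{14}}{42}}$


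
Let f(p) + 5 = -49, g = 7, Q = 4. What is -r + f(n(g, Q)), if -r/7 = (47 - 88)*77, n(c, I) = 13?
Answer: -22153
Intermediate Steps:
f(p) = -54 (f(p) = -5 - 49 = -54)
r = 22099 (r = -7*(47 - 88)*77 = -(-287)*77 = -7*(-3157) = 22099)
-r + f(n(g, Q)) = -1*22099 - 54 = -22099 - 54 = -22153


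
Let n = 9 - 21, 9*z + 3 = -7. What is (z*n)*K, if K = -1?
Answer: -40/3 ≈ -13.333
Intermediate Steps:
z = -10/9 (z = -⅓ + (⅑)*(-7) = -⅓ - 7/9 = -10/9 ≈ -1.1111)
n = -12
(z*n)*K = -10/9*(-12)*(-1) = (40/3)*(-1) = -40/3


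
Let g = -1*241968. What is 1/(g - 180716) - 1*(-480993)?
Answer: 203308045211/422684 ≈ 4.8099e+5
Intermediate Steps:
g = -241968
1/(g - 180716) - 1*(-480993) = 1/(-241968 - 180716) - 1*(-480993) = 1/(-422684) + 480993 = -1/422684 + 480993 = 203308045211/422684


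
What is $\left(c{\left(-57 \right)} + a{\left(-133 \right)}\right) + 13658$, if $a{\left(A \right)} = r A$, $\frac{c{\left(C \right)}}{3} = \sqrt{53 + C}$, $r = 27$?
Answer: $10067 + 6 i \approx 10067.0 + 6.0 i$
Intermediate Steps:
$c{\left(C \right)} = 3 \sqrt{53 + C}$
$a{\left(A \right)} = 27 A$
$\left(c{\left(-57 \right)} + a{\left(-133 \right)}\right) + 13658 = \left(3 \sqrt{53 - 57} + 27 \left(-133\right)\right) + 13658 = \left(3 \sqrt{-4} - 3591\right) + 13658 = \left(3 \cdot 2 i - 3591\right) + 13658 = \left(6 i - 3591\right) + 13658 = \left(-3591 + 6 i\right) + 13658 = 10067 + 6 i$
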